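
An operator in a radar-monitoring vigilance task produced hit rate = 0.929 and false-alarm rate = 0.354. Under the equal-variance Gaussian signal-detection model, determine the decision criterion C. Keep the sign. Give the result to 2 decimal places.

C = -0.55

z(0.929) = 1.468, z(0.354) = -0.375
c = −½·[z(H) + z(FA)] = −0.5 × (1.468 + (-0.375)) = -0.5465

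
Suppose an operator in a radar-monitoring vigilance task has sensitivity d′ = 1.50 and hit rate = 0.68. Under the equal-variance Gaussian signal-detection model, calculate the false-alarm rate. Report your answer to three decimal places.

false-alarm rate = 0.151

z(hit rate) = z(0.68) = 0.4677
z(FA) = z(H) − d' = 0.4677 − 1.50 = -1.0323
false-alarm rate = Φ(-1.0323) = 0.1510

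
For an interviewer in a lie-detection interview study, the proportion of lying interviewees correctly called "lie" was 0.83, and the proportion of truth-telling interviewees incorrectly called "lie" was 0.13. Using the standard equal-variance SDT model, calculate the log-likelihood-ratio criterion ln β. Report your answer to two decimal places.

ln β = 0.18

z(0.83) = 0.954, z(0.13) = -1.126
ln β = −½·[z(H)² − z(FA)²] = −0.5 × (0.910 − 1.268) = 0.179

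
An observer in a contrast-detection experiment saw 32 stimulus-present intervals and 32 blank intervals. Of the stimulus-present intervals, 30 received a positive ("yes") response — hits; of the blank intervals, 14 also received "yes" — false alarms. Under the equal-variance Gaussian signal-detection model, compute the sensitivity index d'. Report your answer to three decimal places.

d' = 1.691

H = 30/32 = 0.9375
FA = 14/32 = 0.4375
z(H) = z(0.9375) = 1.5341
z(FA) = z(0.4375) = -0.1573
d' = z(H) − z(FA) = 1.5341 − (-0.1573) = 1.6914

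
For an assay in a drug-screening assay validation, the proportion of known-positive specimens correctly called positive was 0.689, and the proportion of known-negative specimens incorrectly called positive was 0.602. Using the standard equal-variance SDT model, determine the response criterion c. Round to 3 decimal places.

Φ⁻¹(H) = Φ⁻¹(0.689) = 0.4930
Φ⁻¹(FA) = Φ⁻¹(0.602) = 0.2585
c = −½·[z(H) + z(FA)] = −0.5 × (0.4930 + 0.2585) = -0.37575

c = -0.376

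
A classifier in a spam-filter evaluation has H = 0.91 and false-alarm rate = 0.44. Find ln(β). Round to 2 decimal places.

Φ⁻¹(0.91) = 1.341, Φ⁻¹(0.44) = -0.151
ln β = −½·[z(H)² − z(FA)²] = −0.5 × (1.798 − 0.023) = -0.8875

ln β = -0.89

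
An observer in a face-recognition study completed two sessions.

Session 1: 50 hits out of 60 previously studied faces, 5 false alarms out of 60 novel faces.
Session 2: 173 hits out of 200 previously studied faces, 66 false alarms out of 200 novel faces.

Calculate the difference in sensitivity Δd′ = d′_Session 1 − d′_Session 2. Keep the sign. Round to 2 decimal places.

Δd′ = 0.81

Session 1: z(0.8333) = 0.967, z(0.0833) = -1.383, d' = 2.350
Session 2: z(0.8650) = 1.103, z(0.3300) = -0.440, d' = 1.543
Δd' = d'_Session 1 − d'_Session 2 = 2.350 − 1.543 = 0.807
Session 1 has the higher sensitivity.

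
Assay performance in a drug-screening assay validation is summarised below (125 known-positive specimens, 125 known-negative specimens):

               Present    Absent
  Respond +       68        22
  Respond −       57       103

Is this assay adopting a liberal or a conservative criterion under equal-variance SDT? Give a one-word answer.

z(H) = 0.111, z(FA) = -0.931
c = −½·(z(H) + z(FA)) = 0.410
c > 0 → conservative criterion (biased toward responding “no”).

conservative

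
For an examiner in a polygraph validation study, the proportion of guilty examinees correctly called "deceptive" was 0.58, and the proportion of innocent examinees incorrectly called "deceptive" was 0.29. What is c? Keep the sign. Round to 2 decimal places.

z(0.58) = 0.2019, z(0.29) = -0.5534
c = −½·[z(H) + z(FA)] = −0.5 × (0.2019 + (-0.5534)) = 0.17575
c > 0: the examiner has a conservative response bias.

c = 0.18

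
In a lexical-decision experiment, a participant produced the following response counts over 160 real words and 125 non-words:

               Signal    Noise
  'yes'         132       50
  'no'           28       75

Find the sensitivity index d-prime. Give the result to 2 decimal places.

H = 132/160 = 0.8250
FA = 50/125 = 0.4000
z(H) = z(0.8250) = 0.9346
z(FA) = z(0.4000) = -0.2533
d' = z(H) − z(FA) = 0.9346 − (-0.2533) = 1.1879

d-prime = 1.19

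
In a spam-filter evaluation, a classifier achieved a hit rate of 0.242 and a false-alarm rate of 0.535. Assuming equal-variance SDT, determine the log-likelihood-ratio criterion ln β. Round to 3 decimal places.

Φ⁻¹(0.242) = -0.6999, Φ⁻¹(0.535) = 0.0878
ln β = −½·[z(H)² − z(FA)²] = −0.5 × (0.4899 − 0.0077) = -0.2411

ln β = -0.241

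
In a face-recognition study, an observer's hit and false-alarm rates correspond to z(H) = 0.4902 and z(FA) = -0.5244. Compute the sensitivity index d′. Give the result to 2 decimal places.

d' = z(H) − z(FA) = 0.4902 − (-0.5244) = 1.0146

d′ = 1.01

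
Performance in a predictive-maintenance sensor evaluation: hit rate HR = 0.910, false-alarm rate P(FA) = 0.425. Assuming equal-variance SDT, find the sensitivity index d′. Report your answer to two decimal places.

z(H) = 1.3408
z(FA) = -0.1891
d' = z(H) − z(FA) = 1.3408 − (-0.1891) = 1.5299

d′ = 1.53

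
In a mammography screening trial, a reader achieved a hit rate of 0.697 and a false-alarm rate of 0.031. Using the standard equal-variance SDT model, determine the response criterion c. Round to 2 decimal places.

z(0.697) = 0.5158, z(0.031) = -1.8663
c = −½·[z(H) + z(FA)] = −0.5 × (0.5158 + (-1.8663)) = 0.67525

c = 0.68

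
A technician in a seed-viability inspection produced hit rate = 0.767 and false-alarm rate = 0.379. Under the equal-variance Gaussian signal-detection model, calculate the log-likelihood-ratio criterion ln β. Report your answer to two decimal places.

z(H) = z(0.767) = 0.729
z(FA) = z(0.379) = -0.308
ln β = −½·[z(H)² − z(FA)²] = −0.5 × (0.531 − 0.095) = -0.218

ln β = -0.22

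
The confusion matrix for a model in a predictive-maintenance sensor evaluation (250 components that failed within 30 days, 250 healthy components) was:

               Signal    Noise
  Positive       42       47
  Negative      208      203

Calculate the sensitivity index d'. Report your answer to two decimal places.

H = 42/250 = 0.1680
FA = 47/250 = 0.1880
z(H) = z(0.1680) = -0.9621
z(FA) = z(0.1880) = -0.8853
d' = z(H) − z(FA) = -0.9621 − (-0.8853) = -0.0768

d' = -0.08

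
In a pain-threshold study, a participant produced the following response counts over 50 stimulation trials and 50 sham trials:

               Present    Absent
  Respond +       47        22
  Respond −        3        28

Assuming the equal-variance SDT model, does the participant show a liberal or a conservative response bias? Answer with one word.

liberal

z(H) = 1.555, z(FA) = -0.151
c = −½·(z(H) + z(FA)) = -0.702
c < 0 → liberal criterion (biased toward responding “yes”).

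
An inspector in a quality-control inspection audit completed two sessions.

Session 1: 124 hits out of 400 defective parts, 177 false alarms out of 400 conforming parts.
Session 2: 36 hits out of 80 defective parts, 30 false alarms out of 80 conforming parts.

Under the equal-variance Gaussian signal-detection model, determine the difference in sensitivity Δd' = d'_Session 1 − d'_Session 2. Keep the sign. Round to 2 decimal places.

Session 1: z(0.3100) = -0.496, z(0.4425) = -0.145, d' = -0.351
Session 2: z(0.4500) = -0.126, z(0.3750) = -0.319, d' = 0.193
Δd' = d'_Session 1 − d'_Session 2 = -0.351 − 0.193 = -0.544
Session 2 has the higher sensitivity.

Δd' = -0.54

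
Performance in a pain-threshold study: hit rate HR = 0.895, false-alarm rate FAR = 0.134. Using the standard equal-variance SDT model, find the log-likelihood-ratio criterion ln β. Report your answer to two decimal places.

ln β = -0.17

z(H) = 1.254
z(FA) = -1.108
ln β = −½·[z(H)² − z(FA)²] = −0.5 × (1.573 − 1.228) = -0.1725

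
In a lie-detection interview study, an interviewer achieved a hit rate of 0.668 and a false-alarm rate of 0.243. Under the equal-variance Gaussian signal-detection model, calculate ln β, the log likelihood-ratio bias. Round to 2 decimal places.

Φ⁻¹(H) = 0.434
Φ⁻¹(FA) = -0.697
ln β = −½·[z(H)² − z(FA)²] = −0.5 × (0.188 − 0.486) = 0.149

ln β = 0.15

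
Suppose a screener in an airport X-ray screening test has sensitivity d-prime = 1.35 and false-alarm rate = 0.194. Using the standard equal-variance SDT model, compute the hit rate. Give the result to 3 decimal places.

z(false-alarm rate) = z(0.194) = -0.8633
z(H) = z(FA) + d' = -0.8633 + 1.35 = 0.4867
hit rate = Φ(0.4867) = 0.6868

hit rate = 0.687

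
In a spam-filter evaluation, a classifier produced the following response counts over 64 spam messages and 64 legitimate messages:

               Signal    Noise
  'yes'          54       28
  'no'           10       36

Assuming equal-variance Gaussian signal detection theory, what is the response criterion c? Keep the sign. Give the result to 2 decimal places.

c = -0.43

H = 54/64 = 0.8438
FA = 28/64 = 0.4375
Φ⁻¹(0.8438) = 1.0102, Φ⁻¹(0.4375) = -0.1573
c = −½·[z(H) + z(FA)] = −0.5 × (1.0102 + (-0.1573)) = -0.42645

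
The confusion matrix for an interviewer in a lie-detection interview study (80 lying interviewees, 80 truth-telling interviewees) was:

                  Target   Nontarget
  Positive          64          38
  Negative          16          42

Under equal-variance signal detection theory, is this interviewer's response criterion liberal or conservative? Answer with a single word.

liberal

z(H) = 0.842, z(FA) = -0.063
c = −½·(z(H) + z(FA)) = -0.3895
c < 0 → liberal criterion (biased toward responding “yes”).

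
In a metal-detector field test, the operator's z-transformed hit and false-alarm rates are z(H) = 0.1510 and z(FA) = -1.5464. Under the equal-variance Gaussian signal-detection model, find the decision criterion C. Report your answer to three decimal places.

C = 0.698

c = −½·[z(H) + z(FA)] = −½·(0.1510 + (-1.5464)) = 0.6977
c > 0: the operator has a conservative response bias.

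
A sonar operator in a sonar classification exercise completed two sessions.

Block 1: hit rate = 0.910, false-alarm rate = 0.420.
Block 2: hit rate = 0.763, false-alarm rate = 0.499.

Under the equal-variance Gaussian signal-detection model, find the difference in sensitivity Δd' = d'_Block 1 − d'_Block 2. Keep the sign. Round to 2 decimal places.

Block 1: z(0.910) = 1.341, z(0.420) = -0.202, d' = 1.543
Block 2: z(0.763) = 0.716, z(0.499) = -0.003, d' = 0.719
Δd' = d'_Block 1 − d'_Block 2 = 1.543 − 0.719 = 0.824
Block 1 has the higher sensitivity.

Δd' = 0.82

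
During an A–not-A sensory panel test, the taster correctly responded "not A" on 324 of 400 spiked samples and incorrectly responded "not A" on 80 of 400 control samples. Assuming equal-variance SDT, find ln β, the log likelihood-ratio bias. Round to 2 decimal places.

ln β = -0.03

H = 324/400 = 0.8100
FA = 80/400 = 0.2000
z(H) = z(0.8100) = 0.878
z(FA) = z(0.2000) = -0.842
ln β = −½·[z(H)² − z(FA)²] = −0.5 × (0.771 − 0.709) = -0.031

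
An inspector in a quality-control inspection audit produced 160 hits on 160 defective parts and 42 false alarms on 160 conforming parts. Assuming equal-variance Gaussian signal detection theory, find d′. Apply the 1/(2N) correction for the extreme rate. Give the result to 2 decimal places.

d′ = 3.37

The hit rate is 160/160 = 1, so apply the 1/(2N) correction: H → 1 − 1/(2·160) = 0.99687.
z(H) = z(0.99687) = 2.734
z(FA) = z(0.26250) = -0.636
d' = 2.734 − (-0.636) = 3.370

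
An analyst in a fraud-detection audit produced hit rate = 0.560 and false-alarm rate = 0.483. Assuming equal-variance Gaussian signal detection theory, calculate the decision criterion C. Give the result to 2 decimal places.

z(0.560) = 0.1510, z(0.483) = -0.0426
c = −½·[z(H) + z(FA)] = −0.5 × (0.1510 + (-0.0426)) = -0.0542

C = -0.05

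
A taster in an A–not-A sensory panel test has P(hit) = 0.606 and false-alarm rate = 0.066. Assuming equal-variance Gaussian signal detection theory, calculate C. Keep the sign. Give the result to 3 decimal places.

C = 0.619

z(H) = z(0.606) = 0.2689
z(FA) = z(0.066) = -1.5063
c = −½·[z(H) + z(FA)] = −0.5 × (0.2689 + (-1.5063)) = 0.6187
c > 0: the taster has a conservative response bias.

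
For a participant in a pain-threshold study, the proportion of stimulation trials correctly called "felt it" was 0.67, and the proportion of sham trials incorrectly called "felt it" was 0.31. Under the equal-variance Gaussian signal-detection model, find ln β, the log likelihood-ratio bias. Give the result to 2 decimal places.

ln β = 0.03

z(H) = 0.440
z(FA) = -0.496
ln β = −½·[z(H)² − z(FA)²] = −0.5 × (0.194 − 0.246) = 0.026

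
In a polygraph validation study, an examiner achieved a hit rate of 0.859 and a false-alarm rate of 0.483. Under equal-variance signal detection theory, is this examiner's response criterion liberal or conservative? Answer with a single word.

z(H) = 1.076, z(FA) = -0.043
c = −½·(z(H) + z(FA)) = -0.5165
c < 0 → liberal criterion (biased toward responding “yes”).

liberal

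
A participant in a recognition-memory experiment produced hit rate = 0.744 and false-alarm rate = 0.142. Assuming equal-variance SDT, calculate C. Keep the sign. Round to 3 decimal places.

Φ⁻¹(H) = 0.6557
Φ⁻¹(FA) = -1.0714
c = −½·[z(H) + z(FA)] = −0.5 × (0.6557 + (-1.0714)) = 0.20785

C = 0.208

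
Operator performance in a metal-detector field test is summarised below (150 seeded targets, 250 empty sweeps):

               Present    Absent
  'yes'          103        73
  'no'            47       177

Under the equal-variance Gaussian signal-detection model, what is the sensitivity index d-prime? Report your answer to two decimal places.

d-prime = 1.03

H = 103/150 = 0.6867
FA = 73/250 = 0.2920
Φ⁻¹(H) = 0.4865
Φ⁻¹(FA) = -0.5476
d' = z(H) − z(FA) = 0.4865 − (-0.5476) = 1.0341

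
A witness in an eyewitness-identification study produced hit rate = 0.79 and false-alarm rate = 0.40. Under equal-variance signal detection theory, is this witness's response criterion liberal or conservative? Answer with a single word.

liberal

z(H) = 0.806, z(FA) = -0.253
c = −½·(z(H) + z(FA)) = -0.2765
c < 0 → liberal criterion (biased toward responding “yes”).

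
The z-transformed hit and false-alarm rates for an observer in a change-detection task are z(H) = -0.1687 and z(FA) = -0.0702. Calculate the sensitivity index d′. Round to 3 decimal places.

d' = z(H) − z(FA) = -0.1687 − (-0.0702) = -0.0985

d′ = -0.099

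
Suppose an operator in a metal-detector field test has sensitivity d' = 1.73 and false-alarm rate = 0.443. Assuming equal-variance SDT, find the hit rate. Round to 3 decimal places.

hit rate = 0.944

z(false-alarm rate) = z(0.443) = -0.1434
z(H) = z(FA) + d' = -0.1434 + 1.73 = 1.5866
hit rate = Φ(1.5866) = 0.9437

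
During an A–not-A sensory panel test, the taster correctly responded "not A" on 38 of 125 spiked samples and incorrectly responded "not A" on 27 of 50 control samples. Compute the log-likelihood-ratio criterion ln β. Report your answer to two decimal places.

H = 38/125 = 0.3040
FA = 27/50 = 0.5400
z(H) = z(0.3040) = -0.513
z(FA) = z(0.5400) = 0.100
ln β = −½·[z(H)² − z(FA)²] = −0.5 × (0.263 − 0.010) = -0.1265

ln β = -0.13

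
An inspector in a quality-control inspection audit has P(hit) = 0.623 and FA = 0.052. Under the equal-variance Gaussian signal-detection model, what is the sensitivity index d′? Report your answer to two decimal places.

Φ⁻¹(H) = Φ⁻¹(0.623) = 0.3134
Φ⁻¹(FA) = Φ⁻¹(0.052) = -1.6258
d' = z(H) − z(FA) = 0.3134 − (-1.6258) = 1.9392

d′ = 1.94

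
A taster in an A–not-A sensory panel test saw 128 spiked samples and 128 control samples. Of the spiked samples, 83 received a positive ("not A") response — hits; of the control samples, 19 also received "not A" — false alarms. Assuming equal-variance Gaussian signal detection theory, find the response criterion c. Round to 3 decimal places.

c = 0.331

H = 83/128 = 0.6484
FA = 19/128 = 0.1484
Φ⁻¹(H) = Φ⁻¹(0.6484) = 0.3810
Φ⁻¹(FA) = Φ⁻¹(0.1484) = -1.0433
c = −½·[z(H) + z(FA)] = −0.5 × (0.3810 + (-1.0433)) = 0.33115
c > 0: the taster has a conservative response bias.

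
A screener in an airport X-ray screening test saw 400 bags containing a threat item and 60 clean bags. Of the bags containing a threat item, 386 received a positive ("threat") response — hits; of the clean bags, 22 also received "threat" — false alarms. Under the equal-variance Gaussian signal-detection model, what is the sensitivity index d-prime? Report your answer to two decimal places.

H = 386/400 = 0.9650
FA = 22/60 = 0.3667
z(0.9650) = 1.812, z(0.3667) = -0.341
d' = z(H) − z(FA) = 1.812 − (-0.341) = 2.153

d-prime = 2.15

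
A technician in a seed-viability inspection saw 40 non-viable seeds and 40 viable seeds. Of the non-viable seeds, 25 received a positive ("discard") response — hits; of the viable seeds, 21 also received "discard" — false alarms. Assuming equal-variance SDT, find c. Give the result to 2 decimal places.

c = -0.19

H = 25/40 = 0.6250
FA = 21/40 = 0.5250
z(0.6250) = 0.319, z(0.5250) = 0.063
c = −½·[z(H) + z(FA)] = −0.5 × (0.319 + 0.063) = -0.191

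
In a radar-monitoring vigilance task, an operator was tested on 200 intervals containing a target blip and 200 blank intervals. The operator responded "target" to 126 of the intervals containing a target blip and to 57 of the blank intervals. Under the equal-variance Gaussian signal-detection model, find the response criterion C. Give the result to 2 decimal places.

C = 0.12

H = 126/200 = 0.6300
FA = 57/200 = 0.2850
z(H) = z(0.6300) = 0.3319
z(FA) = z(0.2850) = -0.5681
c = −½·[z(H) + z(FA)] = −0.5 × (0.3319 + (-0.5681)) = 0.1181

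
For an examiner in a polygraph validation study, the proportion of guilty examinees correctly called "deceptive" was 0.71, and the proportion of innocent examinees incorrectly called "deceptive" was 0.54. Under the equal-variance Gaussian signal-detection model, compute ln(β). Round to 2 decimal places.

Φ⁻¹(H) = Φ⁻¹(0.71) = 0.553
Φ⁻¹(FA) = Φ⁻¹(0.54) = 0.100
ln β = −½·[z(H)² − z(FA)²] = −0.5 × (0.306 − 0.010) = -0.148

ln β = -0.15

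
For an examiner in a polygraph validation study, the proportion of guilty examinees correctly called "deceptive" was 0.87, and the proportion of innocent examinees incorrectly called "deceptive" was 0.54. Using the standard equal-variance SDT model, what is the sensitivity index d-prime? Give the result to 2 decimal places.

Φ⁻¹(H) = Φ⁻¹(0.87) = 1.1264
Φ⁻¹(FA) = Φ⁻¹(0.54) = 0.1004
d' = z(H) − z(FA) = 1.1264 − 0.1004 = 1.0260

d-prime = 1.03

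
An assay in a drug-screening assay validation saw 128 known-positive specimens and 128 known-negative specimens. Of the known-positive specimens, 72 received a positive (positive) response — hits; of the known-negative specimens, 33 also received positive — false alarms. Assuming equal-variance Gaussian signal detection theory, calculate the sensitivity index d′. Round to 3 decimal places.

H = 72/128 = 0.5625
FA = 33/128 = 0.2578
Φ⁻¹(0.5625) = 0.1573, Φ⁻¹(0.2578) = -0.6501
d' = z(H) − z(FA) = 0.1573 − (-0.6501) = 0.8074

d′ = 0.807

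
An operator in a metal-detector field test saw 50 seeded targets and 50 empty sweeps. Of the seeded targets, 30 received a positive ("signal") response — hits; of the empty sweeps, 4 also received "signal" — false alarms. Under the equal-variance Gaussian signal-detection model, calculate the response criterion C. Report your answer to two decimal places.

H = 30/50 = 0.6000
FA = 4/50 = 0.0800
z(H) = z(0.6000) = 0.2533
z(FA) = z(0.0800) = -1.4051
c = −½·[z(H) + z(FA)] = −0.5 × (0.2533 + (-1.4051)) = 0.5759

C = 0.58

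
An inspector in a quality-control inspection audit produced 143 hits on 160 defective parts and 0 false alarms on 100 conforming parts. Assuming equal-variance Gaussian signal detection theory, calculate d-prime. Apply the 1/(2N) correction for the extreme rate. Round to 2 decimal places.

d-prime = 3.82

The false-alarm rate is 0/100 = 0, so apply the 1/(2N) correction: FA → 1/(2·100) = 0.00500.
z(H) = z(0.89375) = 1.247
z(FA) = z(0.00500) = -2.576
d' = 1.247 − (-2.576) = 3.823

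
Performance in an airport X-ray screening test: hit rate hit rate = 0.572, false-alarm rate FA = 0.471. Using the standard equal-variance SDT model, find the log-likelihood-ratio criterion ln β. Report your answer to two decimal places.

ln β = -0.01

z(H) = 0.181
z(FA) = -0.073
ln β = −½·[z(H)² − z(FA)²] = −0.5 × (0.033 − 0.005) = -0.014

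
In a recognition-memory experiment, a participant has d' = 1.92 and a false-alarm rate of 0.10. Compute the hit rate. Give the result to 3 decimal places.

z(false-alarm rate) = z(0.10) = -1.2816
z(H) = z(FA) + d' = -1.2816 + 1.92 = 0.6384
hit rate = Φ(0.6384) = 0.7384

hit rate = 0.738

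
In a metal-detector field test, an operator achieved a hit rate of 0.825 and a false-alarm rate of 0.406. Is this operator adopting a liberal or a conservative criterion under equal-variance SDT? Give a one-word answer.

liberal

z(H) = 0.935, z(FA) = -0.238
c = −½·(z(H) + z(FA)) = -0.3485
c < 0 → liberal criterion (biased toward responding “yes”).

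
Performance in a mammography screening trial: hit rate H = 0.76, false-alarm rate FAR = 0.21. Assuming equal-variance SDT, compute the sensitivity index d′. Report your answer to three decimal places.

d′ = 1.513

z(H) = z(0.76) = 0.7063
z(FA) = z(0.21) = -0.8064
d' = z(H) − z(FA) = 0.7063 − (-0.8064) = 1.5127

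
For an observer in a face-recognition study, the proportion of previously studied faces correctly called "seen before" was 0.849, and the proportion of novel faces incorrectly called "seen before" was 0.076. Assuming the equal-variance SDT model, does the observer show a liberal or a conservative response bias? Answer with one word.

conservative

z(H) = 1.032, z(FA) = -1.433
c = −½·(z(H) + z(FA)) = 0.2005
c > 0 → conservative criterion (biased toward responding “no”).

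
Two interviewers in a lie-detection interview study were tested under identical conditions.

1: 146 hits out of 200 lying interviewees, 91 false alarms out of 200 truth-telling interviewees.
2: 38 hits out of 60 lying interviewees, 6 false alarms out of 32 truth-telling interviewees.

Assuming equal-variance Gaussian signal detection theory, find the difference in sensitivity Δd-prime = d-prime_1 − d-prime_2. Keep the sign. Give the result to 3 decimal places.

1: z(0.7300) = 0.6128, z(0.4550) = -0.1130, d' = 0.7258
2: z(0.6333) = 0.3406, z(0.1875) = -0.8871, d' = 1.2277
Δd' = d'_1 − d'_2 = 0.7258 − 1.2277 = -0.5019
2 has the higher sensitivity.

Δd-prime = -0.502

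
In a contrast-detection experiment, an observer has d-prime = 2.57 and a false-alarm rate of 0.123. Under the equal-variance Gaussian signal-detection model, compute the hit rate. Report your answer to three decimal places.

z(false-alarm rate) = z(0.123) = -1.1601
z(H) = z(FA) + d' = -1.1601 + 2.57 = 1.4099
hit rate = Φ(1.4099) = 0.9207

hit rate = 0.921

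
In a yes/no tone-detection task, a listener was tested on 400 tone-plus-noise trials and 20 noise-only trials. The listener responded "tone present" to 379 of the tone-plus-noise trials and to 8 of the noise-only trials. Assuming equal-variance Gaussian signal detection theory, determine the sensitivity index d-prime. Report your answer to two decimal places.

H = 379/400 = 0.9475
FA = 8/20 = 0.4000
Φ⁻¹(H) = Φ⁻¹(0.9475) = 1.6211
Φ⁻¹(FA) = Φ⁻¹(0.4000) = -0.2533
d' = z(H) − z(FA) = 1.6211 − (-0.2533) = 1.8744

d-prime = 1.87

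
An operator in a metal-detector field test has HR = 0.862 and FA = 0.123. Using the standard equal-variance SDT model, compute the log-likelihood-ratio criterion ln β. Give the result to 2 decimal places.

z(0.862) = 1.089, z(0.123) = -1.160
ln β = −½·[z(H)² − z(FA)²] = −0.5 × (1.186 − 1.346) = 0.080

ln β = 0.08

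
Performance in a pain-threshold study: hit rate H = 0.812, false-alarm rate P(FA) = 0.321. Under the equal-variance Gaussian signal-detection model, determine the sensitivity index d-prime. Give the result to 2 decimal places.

Φ⁻¹(H) = 0.885
Φ⁻¹(FA) = -0.465
d' = z(H) − z(FA) = 0.885 − (-0.465) = 1.350

d-prime = 1.35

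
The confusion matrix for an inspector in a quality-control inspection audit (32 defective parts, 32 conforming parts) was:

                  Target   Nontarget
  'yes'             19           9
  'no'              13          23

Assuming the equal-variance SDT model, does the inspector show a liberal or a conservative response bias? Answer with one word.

conservative

z(H) = 0.237, z(FA) = -0.579
c = −½·(z(H) + z(FA)) = 0.171
c > 0 → conservative criterion (biased toward responding “no”).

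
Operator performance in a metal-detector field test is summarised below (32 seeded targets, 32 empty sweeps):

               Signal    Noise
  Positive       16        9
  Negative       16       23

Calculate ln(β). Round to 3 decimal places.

ln β = 0.168

H = 16/32 = 0.5000
FA = 9/32 = 0.2812
z(0.5000) = 0.0000, z(0.2812) = -0.5793
ln β = −½·[z(H)² − z(FA)²] = −0.5 × (0.0000 − 0.3356) = 0.1678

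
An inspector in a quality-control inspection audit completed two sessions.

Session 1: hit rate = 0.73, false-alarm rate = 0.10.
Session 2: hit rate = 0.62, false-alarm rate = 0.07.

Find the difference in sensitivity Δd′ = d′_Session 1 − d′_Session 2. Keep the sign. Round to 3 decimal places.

Δd′ = 0.113

Session 1: z(0.73) = 0.6128, z(0.10) = -1.2816, d' = 1.8944
Session 2: z(0.62) = 0.3055, z(0.07) = -1.4758, d' = 1.7813
Δd' = d'_Session 1 − d'_Session 2 = 1.8944 − 1.7813 = 0.1131
Session 1 has the higher sensitivity.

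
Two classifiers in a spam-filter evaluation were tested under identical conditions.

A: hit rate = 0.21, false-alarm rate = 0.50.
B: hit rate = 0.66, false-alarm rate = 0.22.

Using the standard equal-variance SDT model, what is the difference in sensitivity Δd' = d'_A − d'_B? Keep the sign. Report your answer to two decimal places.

Δd' = -1.99

A: z(0.21) = -0.806, z(0.50) = 0.000, d' = -0.806
B: z(0.66) = 0.412, z(0.22) = -0.772, d' = 1.184
Δd' = d'_A − d'_B = -0.806 − 1.184 = -1.990
B has the higher sensitivity.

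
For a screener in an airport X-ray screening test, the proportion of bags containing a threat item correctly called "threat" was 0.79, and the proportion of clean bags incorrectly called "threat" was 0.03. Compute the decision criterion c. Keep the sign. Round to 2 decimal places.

z(H) = 0.806
z(FA) = -1.881
c = −½·[z(H) + z(FA)] = −0.5 × (0.806 + (-1.881)) = 0.5375
c > 0: the screener has a conservative response bias.

c = 0.54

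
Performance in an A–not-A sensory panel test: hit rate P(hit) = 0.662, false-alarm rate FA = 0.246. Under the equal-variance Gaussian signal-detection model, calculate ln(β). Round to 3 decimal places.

z(0.662) = 0.4179, z(0.246) = -0.6871
ln β = −½·[z(H)² − z(FA)²] = −0.5 × (0.1746 − 0.4721) = 0.14875

ln β = 0.149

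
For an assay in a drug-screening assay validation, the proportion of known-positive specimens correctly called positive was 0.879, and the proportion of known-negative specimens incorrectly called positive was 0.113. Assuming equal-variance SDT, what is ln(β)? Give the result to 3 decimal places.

ln β = 0.048

Φ⁻¹(0.879) = 1.1700, Φ⁻¹(0.113) = -1.2107
ln β = −½·[z(H)² − z(FA)²] = −0.5 × (1.3689 − 1.4658) = 0.04845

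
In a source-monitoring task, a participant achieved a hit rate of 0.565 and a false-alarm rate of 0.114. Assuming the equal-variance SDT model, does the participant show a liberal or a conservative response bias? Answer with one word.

conservative

z(H) = 0.164, z(FA) = -1.206
c = −½·(z(H) + z(FA)) = 0.521
c > 0 → conservative criterion (biased toward responding “no”).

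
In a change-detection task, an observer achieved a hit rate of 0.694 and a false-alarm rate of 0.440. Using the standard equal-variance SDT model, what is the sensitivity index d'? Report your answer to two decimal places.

d' = 0.66

z(0.694) = 0.5072, z(0.440) = -0.1510
d' = z(H) − z(FA) = 0.5072 − (-0.1510) = 0.6582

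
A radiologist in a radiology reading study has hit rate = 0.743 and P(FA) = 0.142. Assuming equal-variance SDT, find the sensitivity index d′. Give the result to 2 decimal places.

d′ = 1.72

z(0.743) = 0.653, z(0.142) = -1.071
d' = z(H) − z(FA) = 0.653 − (-1.071) = 1.724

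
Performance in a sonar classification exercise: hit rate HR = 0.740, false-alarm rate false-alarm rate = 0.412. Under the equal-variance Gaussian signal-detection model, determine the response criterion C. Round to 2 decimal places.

z(H) = z(0.740) = 0.643
z(FA) = z(0.412) = -0.222
c = −½·[z(H) + z(FA)] = −0.5 × (0.643 + (-0.222)) = -0.2105

C = -0.21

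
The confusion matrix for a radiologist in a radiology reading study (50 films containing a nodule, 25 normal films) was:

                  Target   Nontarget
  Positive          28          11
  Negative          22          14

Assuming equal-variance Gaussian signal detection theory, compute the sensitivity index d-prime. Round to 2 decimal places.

H = 28/50 = 0.5600
FA = 11/25 = 0.4400
z(H) = z(0.5600) = 0.1510
z(FA) = z(0.4400) = -0.1510
d' = z(H) − z(FA) = 0.1510 − (-0.1510) = 0.3020

d-prime = 0.30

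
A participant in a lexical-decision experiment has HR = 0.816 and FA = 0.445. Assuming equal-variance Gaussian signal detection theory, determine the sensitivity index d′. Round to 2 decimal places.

z(0.816) = 0.900, z(0.445) = -0.138
d' = z(H) − z(FA) = 0.900 − (-0.138) = 1.038

d′ = 1.04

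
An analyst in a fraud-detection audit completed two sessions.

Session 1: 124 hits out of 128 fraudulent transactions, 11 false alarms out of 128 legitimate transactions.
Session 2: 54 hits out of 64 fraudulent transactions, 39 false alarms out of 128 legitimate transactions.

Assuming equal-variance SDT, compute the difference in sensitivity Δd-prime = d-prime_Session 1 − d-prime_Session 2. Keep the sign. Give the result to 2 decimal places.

Δd-prime = 1.71

Session 1: z(0.9688) = 1.863, z(0.0859) = -1.366, d' = 3.229
Session 2: z(0.8438) = 1.010, z(0.3047) = -0.511, d' = 1.521
Δd' = d'_Session 1 − d'_Session 2 = 3.229 − 1.521 = 1.708
Session 1 has the higher sensitivity.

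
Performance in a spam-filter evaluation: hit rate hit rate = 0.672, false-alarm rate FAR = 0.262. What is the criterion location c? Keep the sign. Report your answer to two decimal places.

Φ⁻¹(0.672) = 0.4454, Φ⁻¹(0.262) = -0.6372
c = −½·[z(H) + z(FA)] = −0.5 × (0.4454 + (-0.6372)) = 0.0959
c > 0: the classifier has a conservative response bias.

c = 0.10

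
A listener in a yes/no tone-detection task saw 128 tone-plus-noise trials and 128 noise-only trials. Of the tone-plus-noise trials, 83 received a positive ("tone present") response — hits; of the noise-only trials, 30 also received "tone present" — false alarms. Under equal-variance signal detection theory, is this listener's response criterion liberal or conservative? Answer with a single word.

z(H) = 0.381, z(FA) = -0.725
c = −½·(z(H) + z(FA)) = 0.172
c > 0 → conservative criterion (biased toward responding “no”).

conservative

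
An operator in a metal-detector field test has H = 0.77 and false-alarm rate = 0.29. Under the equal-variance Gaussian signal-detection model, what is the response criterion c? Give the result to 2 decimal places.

Φ⁻¹(0.77) = 0.7388, Φ⁻¹(0.29) = -0.5534
c = −½·[z(H) + z(FA)] = −0.5 × (0.7388 + (-0.5534)) = -0.0927

c = -0.09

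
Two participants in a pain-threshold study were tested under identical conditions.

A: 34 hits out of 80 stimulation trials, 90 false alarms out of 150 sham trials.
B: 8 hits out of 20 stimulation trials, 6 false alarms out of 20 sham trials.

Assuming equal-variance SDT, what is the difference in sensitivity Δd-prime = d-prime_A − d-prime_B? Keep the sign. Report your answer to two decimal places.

Δd-prime = -0.71

A: z(0.4250) = -0.189, z(0.6000) = 0.253, d' = -0.442
B: z(0.4000) = -0.253, z(0.3000) = -0.524, d' = 0.271
Δd' = d'_A − d'_B = -0.442 − 0.271 = -0.713
B has the higher sensitivity.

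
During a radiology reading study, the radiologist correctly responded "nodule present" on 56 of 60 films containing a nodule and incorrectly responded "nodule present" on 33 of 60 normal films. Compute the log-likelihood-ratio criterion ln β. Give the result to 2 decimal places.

H = 56/60 = 0.9333
FA = 33/60 = 0.5500
z(H) = z(0.9333) = 1.501
z(FA) = z(0.5500) = 0.126
ln β = −½·[z(H)² − z(FA)²] = −0.5 × (2.253 − 0.016) = -1.1185

ln β = -1.12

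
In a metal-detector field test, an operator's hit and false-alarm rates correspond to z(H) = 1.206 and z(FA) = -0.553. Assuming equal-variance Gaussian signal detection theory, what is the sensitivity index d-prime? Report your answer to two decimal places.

d' = z(H) − z(FA) = 1.206 − (-0.553) = 1.759

d-prime = 1.76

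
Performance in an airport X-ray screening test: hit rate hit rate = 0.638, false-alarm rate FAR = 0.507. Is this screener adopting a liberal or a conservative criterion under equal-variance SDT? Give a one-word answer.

z(H) = 0.353, z(FA) = 0.018
c = −½·(z(H) + z(FA)) = -0.1855
c < 0 → liberal criterion (biased toward responding “yes”).

liberal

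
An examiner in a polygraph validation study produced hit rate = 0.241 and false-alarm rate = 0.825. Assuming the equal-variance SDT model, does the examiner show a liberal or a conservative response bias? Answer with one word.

liberal

z(H) = -0.703, z(FA) = 0.935
c = −½·(z(H) + z(FA)) = -0.116
c < 0 → liberal criterion (biased toward responding “yes”).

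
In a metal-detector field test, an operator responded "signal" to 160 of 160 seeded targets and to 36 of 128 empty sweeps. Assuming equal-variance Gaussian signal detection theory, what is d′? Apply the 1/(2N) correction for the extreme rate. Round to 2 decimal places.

d′ = 3.31

The hit rate is 160/160 = 1, so apply the 1/(2N) correction: H → 1 − 1/(2·160) = 0.99687.
z(H) = z(0.99687) = 2.734
z(FA) = z(0.28125) = -0.579
d' = 2.734 − (-0.579) = 3.313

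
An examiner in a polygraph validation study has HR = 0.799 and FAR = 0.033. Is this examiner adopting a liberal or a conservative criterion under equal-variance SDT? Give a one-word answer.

z(H) = 0.838, z(FA) = -1.838
c = −½·(z(H) + z(FA)) = 0.500
c > 0 → conservative criterion (biased toward responding “no”).

conservative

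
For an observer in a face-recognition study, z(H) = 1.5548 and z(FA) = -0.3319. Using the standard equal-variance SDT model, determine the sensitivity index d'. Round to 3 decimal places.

d' = z(H) − z(FA) = 1.5548 − (-0.3319) = 1.8867

d' = 1.887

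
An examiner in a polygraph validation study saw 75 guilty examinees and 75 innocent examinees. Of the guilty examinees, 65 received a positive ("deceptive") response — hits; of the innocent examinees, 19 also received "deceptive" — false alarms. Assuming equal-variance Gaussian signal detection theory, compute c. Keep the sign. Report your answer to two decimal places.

H = 65/75 = 0.8667
FA = 19/75 = 0.2533
z(0.8667) = 1.111, z(0.2533) = -0.664
c = −½·[z(H) + z(FA)] = −0.5 × (1.111 + (-0.664)) = -0.2235
c < 0: the examiner has a liberal response bias.

c = -0.22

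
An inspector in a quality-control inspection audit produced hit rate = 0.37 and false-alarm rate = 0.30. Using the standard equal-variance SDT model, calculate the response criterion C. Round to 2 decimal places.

Φ⁻¹(H) = Φ⁻¹(0.37) = -0.332
Φ⁻¹(FA) = Φ⁻¹(0.30) = -0.524
c = −½·[z(H) + z(FA)] = −0.5 × (-0.332 + (-0.524)) = 0.428
c > 0: the inspector has a conservative response bias.

C = 0.43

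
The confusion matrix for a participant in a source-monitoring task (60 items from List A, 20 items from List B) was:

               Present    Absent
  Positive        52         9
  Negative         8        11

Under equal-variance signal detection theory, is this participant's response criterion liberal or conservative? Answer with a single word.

z(H) = 1.111, z(FA) = -0.126
c = −½·(z(H) + z(FA)) = -0.4925
c < 0 → liberal criterion (biased toward responding “yes”).

liberal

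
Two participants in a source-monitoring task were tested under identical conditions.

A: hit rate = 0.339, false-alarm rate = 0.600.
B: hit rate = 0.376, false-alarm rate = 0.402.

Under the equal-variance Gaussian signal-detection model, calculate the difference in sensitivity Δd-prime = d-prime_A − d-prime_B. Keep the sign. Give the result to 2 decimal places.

Δd-prime = -0.60

A: z(0.339) = -0.415, z(0.600) = 0.253, d' = -0.668
B: z(0.376) = -0.316, z(0.402) = -0.248, d' = -0.068
Δd' = d'_A − d'_B = -0.668 − (-0.068) = -0.600
B has the higher sensitivity.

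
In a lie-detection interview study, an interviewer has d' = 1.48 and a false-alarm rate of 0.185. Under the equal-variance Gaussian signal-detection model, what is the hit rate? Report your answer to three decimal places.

hit rate = 0.720

z(false-alarm rate) = z(0.185) = -0.8965
z(H) = z(FA) + d' = -0.8965 + 1.48 = 0.5835
hit rate = Φ(0.5835) = 0.7202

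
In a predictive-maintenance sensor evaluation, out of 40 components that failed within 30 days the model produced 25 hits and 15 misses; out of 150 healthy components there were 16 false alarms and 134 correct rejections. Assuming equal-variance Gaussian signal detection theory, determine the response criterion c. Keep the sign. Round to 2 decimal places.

c = 0.46

H = 25/40 = 0.6250
FA = 16/150 = 0.1067
z(H) = 0.3186
z(FA) = -1.2443
c = −½·[z(H) + z(FA)] = −0.5 × (0.3186 + (-1.2443)) = 0.46285
c > 0: the model has a conservative response bias.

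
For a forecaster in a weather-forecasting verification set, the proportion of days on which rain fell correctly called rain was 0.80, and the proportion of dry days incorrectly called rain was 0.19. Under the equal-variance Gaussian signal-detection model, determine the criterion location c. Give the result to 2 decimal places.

z(H) = z(0.80) = 0.8416
z(FA) = z(0.19) = -0.8779
c = −½·[z(H) + z(FA)] = −0.5 × (0.8416 + (-0.8779)) = 0.01815

c = 0.02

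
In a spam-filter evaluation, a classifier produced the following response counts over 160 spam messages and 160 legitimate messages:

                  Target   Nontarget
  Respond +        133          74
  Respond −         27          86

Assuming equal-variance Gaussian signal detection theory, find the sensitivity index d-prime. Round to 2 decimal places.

H = 133/160 = 0.8313
FA = 74/160 = 0.4625
Φ⁻¹(H) = Φ⁻¹(0.8313) = 0.9593
Φ⁻¹(FA) = Φ⁻¹(0.4625) = -0.0941
d' = z(H) − z(FA) = 0.9593 − (-0.0941) = 1.0534

d-prime = 1.05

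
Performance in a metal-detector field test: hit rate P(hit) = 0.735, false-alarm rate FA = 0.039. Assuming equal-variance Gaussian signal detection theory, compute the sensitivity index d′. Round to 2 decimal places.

z(H) = 0.6280
z(FA) = -1.7624
d' = z(H) − z(FA) = 0.6280 − (-1.7624) = 2.3904

d′ = 2.39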